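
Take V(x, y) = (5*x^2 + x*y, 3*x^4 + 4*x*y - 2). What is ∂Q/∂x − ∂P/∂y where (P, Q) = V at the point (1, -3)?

∂V₂/∂x = 12*x^3 + 4*y
∂V₁/∂y = x
Scalar curl = 12*x^3 - x + 4*y
At (1, -3): -1.

-1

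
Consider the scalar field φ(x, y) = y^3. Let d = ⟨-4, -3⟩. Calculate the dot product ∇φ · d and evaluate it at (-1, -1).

-9

∂φ/∂x = 0
∂φ/∂y = 3*y^2
∇φ at (-1, -1) = (0, 3)
∇φ · d = (0)(-4) + (3)(-3) = -9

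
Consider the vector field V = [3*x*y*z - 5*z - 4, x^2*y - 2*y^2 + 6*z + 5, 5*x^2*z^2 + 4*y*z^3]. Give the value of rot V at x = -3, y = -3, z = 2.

(26, 142, 36)

(∇×V)₁ = ∂V₃/∂y − ∂V₂/∂z = 4*z^3 - 6
(∇×V)₂ = ∂V₁/∂z − ∂V₃/∂x = 3*x*y - 10*x*z^2 - 5
(∇×V)₃ = ∂V₂/∂x − ∂V₁/∂y = 2*x*y - 3*x*z
∇×V = (4*z^3 - 6, 3*x*y - 10*x*z^2 - 5, 2*x*y - 3*x*z)
At (-3, -3, 2): (26, 142, 36).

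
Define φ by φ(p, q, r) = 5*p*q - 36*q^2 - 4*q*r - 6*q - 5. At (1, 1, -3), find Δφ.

∂²φ/∂p² = 0
∂²φ/∂q² = -72
∂²φ/∂r² = 0
∇²φ = -72
At (1, 1, -3): -72.

-72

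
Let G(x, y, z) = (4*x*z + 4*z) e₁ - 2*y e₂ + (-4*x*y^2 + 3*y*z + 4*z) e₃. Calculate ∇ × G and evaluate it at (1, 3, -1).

(∇×G)₁ = ∂G₃/∂y − ∂G₂/∂z = -8*x*y + 3*z
(∇×G)₂ = ∂G₁/∂z − ∂G₃/∂x = 4*x + 4*y^2 + 4
(∇×G)₃ = ∂G₂/∂x − ∂G₁/∂y = 0
∇×G = (-8*x*y + 3*z, 4*x + 4*y^2 + 4, 0)
At (1, 3, -1): (-27, 44, 0).

(-27, 44, 0)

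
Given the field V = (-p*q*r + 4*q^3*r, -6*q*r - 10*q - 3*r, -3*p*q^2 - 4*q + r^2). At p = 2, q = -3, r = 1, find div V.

-11

∂V₁/∂p = -q*r
∂V₂/∂q = -6*r - 10
∂V₃/∂r = 2*r
∇·V = -q*r - 4*r - 10
At (2, -3, 1): -11.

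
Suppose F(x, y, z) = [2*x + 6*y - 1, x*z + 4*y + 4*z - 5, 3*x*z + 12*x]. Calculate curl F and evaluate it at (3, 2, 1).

(∇×F)₁ = ∂F₃/∂y − ∂F₂/∂z = -x - 4
(∇×F)₂ = ∂F₁/∂z − ∂F₃/∂x = -3*z - 12
(∇×F)₃ = ∂F₂/∂x − ∂F₁/∂y = z - 6
∇×F = (-x - 4, -3*z - 12, z - 6)
At (3, 2, 1): (-7, -15, -5).

(-7, -15, -5)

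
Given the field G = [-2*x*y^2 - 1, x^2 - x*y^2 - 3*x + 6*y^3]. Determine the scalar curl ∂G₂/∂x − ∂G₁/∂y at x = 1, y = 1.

2

∂G₂/∂x = 2*x - y^2 - 3
∂G₁/∂y = -4*x*y
Scalar curl = 4*x*y + 2*x - y^2 - 3
At (1, 1): 2.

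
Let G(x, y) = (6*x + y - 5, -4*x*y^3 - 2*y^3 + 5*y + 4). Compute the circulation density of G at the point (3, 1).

∂G₂/∂x = -4*y^3
∂G₁/∂y = 1
Scalar curl = -4*y^3 - 1
At (3, 1): -5.

-5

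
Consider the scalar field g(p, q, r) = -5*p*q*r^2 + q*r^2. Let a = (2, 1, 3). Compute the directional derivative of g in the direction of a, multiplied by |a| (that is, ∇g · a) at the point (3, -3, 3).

900

∂g/∂p = -5*q*r^2
∂g/∂q = -5*p*r^2 + r^2
∂g/∂r = -10*p*q*r + 2*q*r
∇g at (3, -3, 3) = (135, -126, 252)
∇g · a = (135)(2) + (-126)(1) + (252)(3) = 900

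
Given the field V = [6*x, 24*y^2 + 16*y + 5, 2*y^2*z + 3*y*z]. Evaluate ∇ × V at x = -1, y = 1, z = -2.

(∇×V)₁ = ∂V₃/∂y − ∂V₂/∂z = 4*y*z + 3*z
(∇×V)₂ = ∂V₁/∂z − ∂V₃/∂x = 0
(∇×V)₃ = ∂V₂/∂x − ∂V₁/∂y = 0
∇×V = (4*y*z + 3*z, 0, 0)
At (-1, 1, -2): (-14, 0, 0).

(-14, 0, 0)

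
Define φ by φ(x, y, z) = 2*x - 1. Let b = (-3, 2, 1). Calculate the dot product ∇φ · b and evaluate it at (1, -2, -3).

∂φ/∂x = 2
∂φ/∂y = 0
∂φ/∂z = 0
∇φ at (1, -2, -3) = (2, 0, 0)
∇φ · b = (2)(-3) + (0)(2) + (0)(1) = -6

-6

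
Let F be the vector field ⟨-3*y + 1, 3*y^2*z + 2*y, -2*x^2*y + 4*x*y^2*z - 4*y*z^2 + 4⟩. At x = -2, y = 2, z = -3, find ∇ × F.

(40, 32, 3)

(∇×F)₁ = ∂F₃/∂y − ∂F₂/∂z = -2*x^2 + 8*x*y*z - 3*y^2 - 4*z^2
(∇×F)₂ = ∂F₁/∂z − ∂F₃/∂x = 4*x*y - 4*y^2*z
(∇×F)₃ = ∂F₂/∂x − ∂F₁/∂y = 3
∇×F = (-2*x^2 + 8*x*y*z - 3*y^2 - 4*z^2, 4*x*y - 4*y^2*z, 3)
At (-2, 2, -3): (40, 32, 3).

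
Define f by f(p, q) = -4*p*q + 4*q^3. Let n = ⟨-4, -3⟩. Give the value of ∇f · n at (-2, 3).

∂f/∂p = -4*q
∂f/∂q = -4*p + 12*q^2
∇f at (-2, 3) = (-12, 116)
∇f · n = (-12)(-4) + (116)(-3) = -300

-300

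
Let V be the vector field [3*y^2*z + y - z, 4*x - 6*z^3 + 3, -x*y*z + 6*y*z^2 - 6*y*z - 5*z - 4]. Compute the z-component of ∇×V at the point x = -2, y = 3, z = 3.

(∇×V)_3 = ∂V₂/∂x − ∂V₁/∂y
= 4 − (6*y*z + 1)
= -6*y*z + 3
At (-2, 3, 3): -51.

-51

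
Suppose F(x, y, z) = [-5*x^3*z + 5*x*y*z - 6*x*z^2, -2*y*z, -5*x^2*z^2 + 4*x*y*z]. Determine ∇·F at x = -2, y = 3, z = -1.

∂F₁/∂x = -15*x^2*z + 5*y*z - 6*z^2
∂F₂/∂y = -2*z
∂F₃/∂z = -10*x^2*z + 4*x*y
∇·F = -25*x^2*z + 4*x*y + 5*y*z - 6*z^2 - 2*z
At (-2, 3, -1): 57.

57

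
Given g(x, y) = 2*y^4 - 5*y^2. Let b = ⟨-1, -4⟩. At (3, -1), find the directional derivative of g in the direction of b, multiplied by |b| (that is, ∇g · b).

∂g/∂x = 0
∂g/∂y = 8*y^3 - 10*y
∇g at (3, -1) = (0, 2)
∇g · b = (0)(-1) + (2)(-4) = -8

-8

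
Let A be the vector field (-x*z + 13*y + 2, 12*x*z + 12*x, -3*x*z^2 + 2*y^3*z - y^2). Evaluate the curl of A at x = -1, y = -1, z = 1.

(∇×A)₁ = ∂A₃/∂y − ∂A₂/∂z = -12*x + 6*y^2*z - 2*y
(∇×A)₂ = ∂A₁/∂z − ∂A₃/∂x = -x + 3*z^2
(∇×A)₃ = ∂A₂/∂x − ∂A₁/∂y = 12*z - 1
∇×A = (-12*x + 6*y^2*z - 2*y, -x + 3*z^2, 12*z - 1)
At (-1, -1, 1): (20, 4, 11).

(20, 4, 11)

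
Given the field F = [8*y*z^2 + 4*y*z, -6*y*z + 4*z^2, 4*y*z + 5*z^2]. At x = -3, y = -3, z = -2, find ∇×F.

(∇×F)₁ = ∂F₃/∂y − ∂F₂/∂z = 6*y - 4*z
(∇×F)₂ = ∂F₁/∂z − ∂F₃/∂x = 16*y*z + 4*y
(∇×F)₃ = ∂F₂/∂x − ∂F₁/∂y = -8*z^2 - 4*z
∇×F = (6*y - 4*z, 16*y*z + 4*y, -8*z^2 - 4*z)
At (-3, -3, -2): (-10, 84, -24).

(-10, 84, -24)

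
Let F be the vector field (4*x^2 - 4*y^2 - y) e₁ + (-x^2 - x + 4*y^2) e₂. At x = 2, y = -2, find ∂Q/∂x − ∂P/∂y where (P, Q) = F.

∂F₂/∂x = -2*x - 1
∂F₁/∂y = -8*y - 1
Scalar curl = -2*x + 8*y
At (2, -2): -20.

-20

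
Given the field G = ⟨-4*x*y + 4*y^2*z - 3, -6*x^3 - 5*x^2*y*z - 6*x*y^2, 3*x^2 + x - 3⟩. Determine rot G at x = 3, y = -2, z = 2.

(∇×G)₁ = ∂G₃/∂y − ∂G₂/∂z = 5*x^2*y
(∇×G)₂ = ∂G₁/∂z − ∂G₃/∂x = -6*x + 4*y^2 - 1
(∇×G)₃ = ∂G₂/∂x − ∂G₁/∂y = -18*x^2 - 10*x*y*z + 4*x - 6*y^2 - 8*y*z
∇×G = (5*x^2*y, -6*x + 4*y^2 - 1, -18*x^2 - 10*x*y*z + 4*x - 6*y^2 - 8*y*z)
At (3, -2, 2): (-90, -3, -22).

(-90, -3, -22)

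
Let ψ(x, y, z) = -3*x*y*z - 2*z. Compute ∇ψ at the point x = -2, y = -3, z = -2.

∂ψ/∂x = -3*y*z
∂ψ/∂y = -3*x*z
∂ψ/∂z = -3*x*y - 2
∇ψ = (-3*y*z, -3*x*z, -3*x*y - 2)
At (-2, -3, -2): (-18, -12, -20).

(-18, -12, -20)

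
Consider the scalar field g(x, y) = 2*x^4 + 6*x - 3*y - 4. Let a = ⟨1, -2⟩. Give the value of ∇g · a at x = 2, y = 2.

76

∂g/∂x = 8*x^3 + 6
∂g/∂y = -3
∇g at (2, 2) = (70, -3)
∇g · a = (70)(1) + (-3)(-2) = 76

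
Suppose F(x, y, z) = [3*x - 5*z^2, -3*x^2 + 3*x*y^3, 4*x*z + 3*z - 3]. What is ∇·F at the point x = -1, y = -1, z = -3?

∂F₁/∂x = 3
∂F₂/∂y = 9*x*y^2
∂F₃/∂z = 4*x + 3
∇·F = 9*x*y^2 + 4*x + 6
At (-1, -1, -3): -7.

-7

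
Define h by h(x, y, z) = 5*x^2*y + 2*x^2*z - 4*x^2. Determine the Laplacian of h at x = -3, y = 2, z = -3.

0

∂²h/∂x² = 2*(5*y + 2*z - 4)
∂²h/∂y² = 0
∂²h/∂z² = 0
∇²h = 10*y + 4*z - 8
At (-3, 2, -3): 0.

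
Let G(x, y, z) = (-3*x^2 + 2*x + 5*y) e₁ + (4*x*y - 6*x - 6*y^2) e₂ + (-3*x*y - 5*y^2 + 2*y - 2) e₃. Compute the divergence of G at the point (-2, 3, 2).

-30

∂G₁/∂x = -6*x + 2
∂G₂/∂y = 4*x - 12*y
∂G₃/∂z = 0
∇·G = -2*x - 12*y + 2
At (-2, 3, 2): -30.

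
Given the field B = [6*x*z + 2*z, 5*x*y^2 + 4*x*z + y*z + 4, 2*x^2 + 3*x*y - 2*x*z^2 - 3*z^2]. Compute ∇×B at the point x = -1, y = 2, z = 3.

(-1, 12, 32)

(∇×B)₁ = ∂B₃/∂y − ∂B₂/∂z = -x - y
(∇×B)₂ = ∂B₁/∂z − ∂B₃/∂x = 2*x - 3*y + 2*z^2 + 2
(∇×B)₃ = ∂B₂/∂x − ∂B₁/∂y = 5*y^2 + 4*z
∇×B = (-x - y, 2*x - 3*y + 2*z^2 + 2, 5*y^2 + 4*z)
At (-1, 2, 3): (-1, 12, 32).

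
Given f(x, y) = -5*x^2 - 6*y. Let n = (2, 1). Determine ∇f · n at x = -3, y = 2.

∂f/∂x = -10*x
∂f/∂y = -6
∇f at (-3, 2) = (30, -6)
∇f · n = (30)(2) + (-6)(1) = 54

54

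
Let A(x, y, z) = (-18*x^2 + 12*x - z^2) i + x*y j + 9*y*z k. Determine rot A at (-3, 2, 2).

(∇×A)₁ = ∂A₃/∂y − ∂A₂/∂z = 9*z
(∇×A)₂ = ∂A₁/∂z − ∂A₃/∂x = -2*z
(∇×A)₃ = ∂A₂/∂x − ∂A₁/∂y = y
∇×A = (9*z, -2*z, y)
At (-3, 2, 2): (18, -4, 2).

(18, -4, 2)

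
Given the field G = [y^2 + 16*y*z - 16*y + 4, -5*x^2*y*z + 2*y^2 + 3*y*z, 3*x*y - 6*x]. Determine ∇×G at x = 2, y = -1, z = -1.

(-11, -7, 14)

(∇×G)₁ = ∂G₃/∂y − ∂G₂/∂z = 5*x^2*y + 3*x - 3*y
(∇×G)₂ = ∂G₁/∂z − ∂G₃/∂x = 13*y + 6
(∇×G)₃ = ∂G₂/∂x − ∂G₁/∂y = -10*x*y*z - 2*y - 16*z + 16
∇×G = (5*x^2*y + 3*x - 3*y, 13*y + 6, -10*x*y*z - 2*y - 16*z + 16)
At (2, -1, -1): (-11, -7, 14).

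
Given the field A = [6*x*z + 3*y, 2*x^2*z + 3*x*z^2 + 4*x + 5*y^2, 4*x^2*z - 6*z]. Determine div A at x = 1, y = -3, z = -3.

∂A₁/∂x = 6*z
∂A₂/∂y = 10*y
∂A₃/∂z = 4*x^2 - 6
∇·A = 4*x^2 + 10*y + 6*z - 6
At (1, -3, -3): -50.

-50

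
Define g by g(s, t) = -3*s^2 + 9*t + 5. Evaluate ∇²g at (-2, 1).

-6

∂²g/∂s² = -6
∂²g/∂t² = 0
∇²g = -6
At (-2, 1): -6.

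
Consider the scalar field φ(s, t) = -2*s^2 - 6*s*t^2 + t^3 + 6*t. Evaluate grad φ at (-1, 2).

(-20, 42)

∂φ/∂s = -4*s - 6*t^2
∂φ/∂t = -12*s*t + 3*t^2 + 6
∇φ = (-4*s - 6*t^2, -12*s*t + 3*t^2 + 6)
At (-1, 2): (-20, 42).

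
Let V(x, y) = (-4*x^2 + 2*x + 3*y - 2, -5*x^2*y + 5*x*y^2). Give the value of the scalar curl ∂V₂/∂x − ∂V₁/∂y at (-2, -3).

-18

∂V₂/∂x = -10*x*y + 5*y^2
∂V₁/∂y = 3
Scalar curl = -10*x*y + 5*y^2 - 3
At (-2, -3): -18.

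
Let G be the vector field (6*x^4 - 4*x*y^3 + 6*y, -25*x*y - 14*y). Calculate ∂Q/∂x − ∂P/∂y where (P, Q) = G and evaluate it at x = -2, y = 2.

-152

∂G₂/∂x = -25*y
∂G₁/∂y = -12*x*y^2 + 6
Scalar curl = 12*x*y^2 - 25*y - 6
At (-2, 2): -152.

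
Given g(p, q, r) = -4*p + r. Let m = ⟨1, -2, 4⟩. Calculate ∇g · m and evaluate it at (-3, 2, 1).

∂g/∂p = -4
∂g/∂q = 0
∂g/∂r = 1
∇g at (-3, 2, 1) = (-4, 0, 1)
∇g · m = (-4)(1) + (0)(-2) + (1)(4) = 0

0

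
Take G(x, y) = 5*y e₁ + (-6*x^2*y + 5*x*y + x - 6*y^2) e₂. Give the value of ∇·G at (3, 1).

∂G₁/∂x = 0
∂G₂/∂y = -6*x^2 + 5*x - 12*y
∇·G = -6*x^2 + 5*x - 12*y
At (3, 1): -51.

-51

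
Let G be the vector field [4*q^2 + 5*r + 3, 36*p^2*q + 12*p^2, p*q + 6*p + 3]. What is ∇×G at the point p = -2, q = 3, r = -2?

(-2, -4, -504)

(∇×G)₁ = ∂G₃/∂q − ∂G₂/∂r = p
(∇×G)₂ = ∂G₁/∂r − ∂G₃/∂p = -q - 1
(∇×G)₃ = ∂G₂/∂p − ∂G₁/∂q = 72*p*q + 24*p - 8*q
∇×G = (p, -q - 1, 72*p*q + 24*p - 8*q)
At (-2, 3, -2): (-2, -4, -504).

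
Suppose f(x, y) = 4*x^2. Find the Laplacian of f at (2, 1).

∂²f/∂x² = 8
∂²f/∂y² = 0
∇²f = 8
At (2, 1): 8.

8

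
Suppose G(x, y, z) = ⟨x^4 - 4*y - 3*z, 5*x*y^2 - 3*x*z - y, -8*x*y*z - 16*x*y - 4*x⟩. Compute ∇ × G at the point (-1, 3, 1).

(21, 73, 46)

(∇×G)₁ = ∂G₃/∂y − ∂G₂/∂z = -8*x*z - 13*x
(∇×G)₂ = ∂G₁/∂z − ∂G₃/∂x = 8*y*z + 16*y + 1
(∇×G)₃ = ∂G₂/∂x − ∂G₁/∂y = 5*y^2 - 3*z + 4
∇×G = (-8*x*z - 13*x, 8*y*z + 16*y + 1, 5*y^2 - 3*z + 4)
At (-1, 3, 1): (21, 73, 46).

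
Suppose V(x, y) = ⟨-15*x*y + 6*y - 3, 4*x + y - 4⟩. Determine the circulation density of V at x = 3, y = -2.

43

∂V₂/∂x = 4
∂V₁/∂y = -15*x + 6
Scalar curl = 15*x - 2
At (3, -2): 43.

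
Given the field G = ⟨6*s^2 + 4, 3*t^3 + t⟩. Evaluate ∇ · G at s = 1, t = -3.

94

∂G₁/∂s = 12*s
∂G₂/∂t = 9*t^2 + 1
∇·G = 12*s + 9*t^2 + 1
At (1, -3): 94.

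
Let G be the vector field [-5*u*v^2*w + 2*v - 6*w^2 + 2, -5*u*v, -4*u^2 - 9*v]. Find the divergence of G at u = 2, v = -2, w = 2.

-50

∂G₁/∂u = -5*v^2*w
∂G₂/∂v = -5*u
∂G₃/∂w = 0
∇·G = -5*u - 5*v^2*w
At (2, -2, 2): -50.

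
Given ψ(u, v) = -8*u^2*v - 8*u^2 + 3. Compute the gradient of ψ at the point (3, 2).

∂ψ/∂u = -16*u*v - 16*u
∂ψ/∂v = -8*u^2
∇ψ = (-16*u*v - 16*u, -8*u^2)
At (3, 2): (-144, -72).

(-144, -72)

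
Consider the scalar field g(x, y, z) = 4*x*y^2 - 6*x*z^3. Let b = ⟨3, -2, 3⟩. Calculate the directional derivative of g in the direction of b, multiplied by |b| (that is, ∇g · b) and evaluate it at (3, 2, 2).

∂g/∂x = 4*y^2 - 6*z^3
∂g/∂y = 8*x*y
∂g/∂z = -18*x*z^2
∇g at (3, 2, 2) = (-32, 48, -216)
∇g · b = (-32)(3) + (48)(-2) + (-216)(3) = -840

-840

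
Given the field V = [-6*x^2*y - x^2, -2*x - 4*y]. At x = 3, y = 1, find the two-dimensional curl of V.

∂V₂/∂x = -2
∂V₁/∂y = -6*x^2
Scalar curl = 6*x^2 - 2
At (3, 1): 52.

52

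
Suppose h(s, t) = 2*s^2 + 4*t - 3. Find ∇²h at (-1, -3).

∂²h/∂s² = 4
∂²h/∂t² = 0
∇²h = 4
At (-1, -3): 4.

4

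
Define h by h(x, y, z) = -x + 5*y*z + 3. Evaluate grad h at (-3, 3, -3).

∂h/∂x = -1
∂h/∂y = 5*z
∂h/∂z = 5*y
∇h = (-1, 5*z, 5*y)
At (-3, 3, -3): (-1, -15, 15).

(-1, -15, 15)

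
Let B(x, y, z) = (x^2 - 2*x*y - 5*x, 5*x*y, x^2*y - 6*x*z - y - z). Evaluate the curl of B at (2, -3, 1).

(∇×B)₁ = ∂B₃/∂y − ∂B₂/∂z = x^2 - 1
(∇×B)₂ = ∂B₁/∂z − ∂B₃/∂x = -2*x*y + 6*z
(∇×B)₃ = ∂B₂/∂x − ∂B₁/∂y = 2*x + 5*y
∇×B = (x^2 - 1, -2*x*y + 6*z, 2*x + 5*y)
At (2, -3, 1): (3, 18, -11).

(3, 18, -11)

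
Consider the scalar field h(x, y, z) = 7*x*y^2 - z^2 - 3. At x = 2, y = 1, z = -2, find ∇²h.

26

∂²h/∂x² = 0
∂²h/∂y² = 14*x
∂²h/∂z² = -2
∇²h = 14*x - 2
At (2, 1, -2): 26.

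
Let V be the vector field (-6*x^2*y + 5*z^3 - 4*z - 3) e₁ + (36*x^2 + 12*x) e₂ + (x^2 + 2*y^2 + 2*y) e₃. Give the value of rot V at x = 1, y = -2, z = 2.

(-6, 54, 90)

(∇×V)₁ = ∂V₃/∂y − ∂V₂/∂z = 4*y + 2
(∇×V)₂ = ∂V₁/∂z − ∂V₃/∂x = -2*x + 15*z^2 - 4
(∇×V)₃ = ∂V₂/∂x − ∂V₁/∂y = 6*x^2 + 72*x + 12
∇×V = (4*y + 2, -2*x + 15*z^2 - 4, 6*x^2 + 72*x + 12)
At (1, -2, 2): (-6, 54, 90).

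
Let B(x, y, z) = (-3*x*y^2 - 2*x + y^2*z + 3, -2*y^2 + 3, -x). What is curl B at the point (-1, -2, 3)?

(0, 5, 24)

(∇×B)₁ = ∂B₃/∂y − ∂B₂/∂z = 0
(∇×B)₂ = ∂B₁/∂z − ∂B₃/∂x = y^2 + 1
(∇×B)₃ = ∂B₂/∂x − ∂B₁/∂y = 6*x*y - 2*y*z
∇×B = (0, y^2 + 1, 6*x*y - 2*y*z)
At (-1, -2, 3): (0, 5, 24).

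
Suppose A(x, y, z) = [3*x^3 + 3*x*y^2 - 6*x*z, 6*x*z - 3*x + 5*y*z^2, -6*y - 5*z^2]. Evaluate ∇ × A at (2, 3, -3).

(72, -12, -57)

(∇×A)₁ = ∂A₃/∂y − ∂A₂/∂z = -6*x - 10*y*z - 6
(∇×A)₂ = ∂A₁/∂z − ∂A₃/∂x = -6*x
(∇×A)₃ = ∂A₂/∂x − ∂A₁/∂y = -6*x*y + 6*z - 3
∇×A = (-6*x - 10*y*z - 6, -6*x, -6*x*y + 6*z - 3)
At (2, 3, -3): (72, -12, -57).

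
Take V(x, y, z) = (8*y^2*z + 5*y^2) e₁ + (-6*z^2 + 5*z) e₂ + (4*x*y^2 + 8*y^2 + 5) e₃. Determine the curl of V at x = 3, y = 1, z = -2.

(11, 4, 22)

(∇×V)₁ = ∂V₃/∂y − ∂V₂/∂z = 8*x*y + 16*y + 12*z - 5
(∇×V)₂ = ∂V₁/∂z − ∂V₃/∂x = 4*y^2
(∇×V)₃ = ∂V₂/∂x − ∂V₁/∂y = -16*y*z - 10*y
∇×V = (8*x*y + 16*y + 12*z - 5, 4*y^2, -16*y*z - 10*y)
At (3, 1, -2): (11, 4, 22).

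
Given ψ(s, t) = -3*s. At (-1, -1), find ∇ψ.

∂ψ/∂s = -3
∂ψ/∂t = 0
∇ψ = (-3, 0)
At (-1, -1): (-3, 0).

(-3, 0)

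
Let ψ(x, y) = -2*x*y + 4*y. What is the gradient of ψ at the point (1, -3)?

∂ψ/∂x = -2*y
∂ψ/∂y = -2*x + 4
∇ψ = (-2*y, -2*x + 4)
At (1, -3): (6, 2).

(6, 2)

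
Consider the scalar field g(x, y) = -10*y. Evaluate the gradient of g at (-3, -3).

(0, -10)

∂g/∂x = 0
∂g/∂y = -10
∇g = (0, -10)
At (-3, -3): (0, -10).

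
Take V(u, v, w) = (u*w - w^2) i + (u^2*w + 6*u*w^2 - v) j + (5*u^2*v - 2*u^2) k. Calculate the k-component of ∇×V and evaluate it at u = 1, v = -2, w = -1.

(∇×V)_3 = ∂V₂/∂u − ∂V₁/∂v
= 2*u*w + 6*w^2 − (0)
= 2*u*w + 6*w^2
At (1, -2, -1): 4.

4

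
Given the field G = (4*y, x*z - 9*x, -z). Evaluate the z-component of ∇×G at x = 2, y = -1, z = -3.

-16

(∇×G)_3 = ∂G₂/∂x − ∂G₁/∂y
= z - 9 − (4)
= z - 13
At (2, -1, -3): -16.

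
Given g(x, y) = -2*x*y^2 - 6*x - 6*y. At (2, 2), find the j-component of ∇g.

-22

(∇g)_2 = ∂g/∂y = -4*x*y - 6
At (2, 2): -22.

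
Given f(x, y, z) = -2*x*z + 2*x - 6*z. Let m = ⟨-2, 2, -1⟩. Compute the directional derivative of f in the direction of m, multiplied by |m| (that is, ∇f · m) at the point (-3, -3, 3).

∂f/∂x = -2*z + 2
∂f/∂y = 0
∂f/∂z = -2*x - 6
∇f at (-3, -3, 3) = (-4, 0, 0)
∇f · m = (-4)(-2) + (0)(2) + (0)(-1) = 8

8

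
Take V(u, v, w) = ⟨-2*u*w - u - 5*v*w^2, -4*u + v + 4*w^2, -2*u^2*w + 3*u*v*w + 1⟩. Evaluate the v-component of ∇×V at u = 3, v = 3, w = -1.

21

(∇×V)_2 = ∂V₁/∂w − ∂V₃/∂u
= -2*u - 10*v*w − (-4*u*w + 3*v*w)
= 4*u*w - 2*u - 13*v*w
At (3, 3, -1): 21.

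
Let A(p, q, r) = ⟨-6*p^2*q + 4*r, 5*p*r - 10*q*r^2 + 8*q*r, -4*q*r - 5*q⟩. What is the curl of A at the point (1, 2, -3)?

(∇×A)₁ = ∂A₃/∂q − ∂A₂/∂r = -5*p + 20*q*r - 8*q - 4*r - 5
(∇×A)₂ = ∂A₁/∂r − ∂A₃/∂p = 4
(∇×A)₃ = ∂A₂/∂p − ∂A₁/∂q = 6*p^2 + 5*r
∇×A = (-5*p + 20*q*r - 8*q - 4*r - 5, 4, 6*p^2 + 5*r)
At (1, 2, -3): (-134, 4, -9).

(-134, 4, -9)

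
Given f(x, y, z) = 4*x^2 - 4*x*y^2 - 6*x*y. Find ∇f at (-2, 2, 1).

(-44, 44, 0)

∂f/∂x = 8*x - 4*y^2 - 6*y
∂f/∂y = -8*x*y - 6*x
∂f/∂z = 0
∇f = (8*x - 4*y^2 - 6*y, -8*x*y - 6*x, 0)
At (-2, 2, 1): (-44, 44, 0).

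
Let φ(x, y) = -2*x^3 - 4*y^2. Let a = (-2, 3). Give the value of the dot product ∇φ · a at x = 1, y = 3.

∂φ/∂x = -6*x^2
∂φ/∂y = -8*y
∇φ at (1, 3) = (-6, -24)
∇φ · a = (-6)(-2) + (-24)(3) = -60

-60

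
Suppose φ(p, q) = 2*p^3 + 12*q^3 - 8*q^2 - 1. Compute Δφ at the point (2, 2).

152

∂²φ/∂p² = 12*p
∂²φ/∂q² = 8*(9*q - 2)
∇²φ = 12*p + 72*q - 16
At (2, 2): 152.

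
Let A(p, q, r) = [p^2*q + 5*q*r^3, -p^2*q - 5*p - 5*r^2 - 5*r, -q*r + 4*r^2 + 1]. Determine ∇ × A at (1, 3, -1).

(-4, 45, -7)

(∇×A)₁ = ∂A₃/∂q − ∂A₂/∂r = 9*r + 5
(∇×A)₂ = ∂A₁/∂r − ∂A₃/∂p = 15*q*r^2
(∇×A)₃ = ∂A₂/∂p − ∂A₁/∂q = -p^2 - 2*p*q - 5*r^3 - 5
∇×A = (9*r + 5, 15*q*r^2, -p^2 - 2*p*q - 5*r^3 - 5)
At (1, 3, -1): (-4, 45, -7).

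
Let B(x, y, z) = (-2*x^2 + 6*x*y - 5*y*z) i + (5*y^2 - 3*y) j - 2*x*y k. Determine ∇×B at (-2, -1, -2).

(4, 3, 2)

(∇×B)₁ = ∂B₃/∂y − ∂B₂/∂z = -2*x
(∇×B)₂ = ∂B₁/∂z − ∂B₃/∂x = -3*y
(∇×B)₃ = ∂B₂/∂x − ∂B₁/∂y = -6*x + 5*z
∇×B = (-2*x, -3*y, -6*x + 5*z)
At (-2, -1, -2): (4, 3, 2).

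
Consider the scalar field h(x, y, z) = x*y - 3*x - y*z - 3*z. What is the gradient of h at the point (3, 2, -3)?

(-1, 6, -5)

∂h/∂x = y - 3
∂h/∂y = x - z
∂h/∂z = -y - 3
∇h = (y - 3, x - z, -y - 3)
At (3, 2, -3): (-1, 6, -5).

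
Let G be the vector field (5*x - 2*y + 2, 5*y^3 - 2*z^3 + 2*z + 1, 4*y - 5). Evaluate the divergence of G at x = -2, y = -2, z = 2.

65

∂G₁/∂x = 5
∂G₂/∂y = 15*y^2
∂G₃/∂z = 0
∇·G = 15*y^2 + 5
At (-2, -2, 2): 65.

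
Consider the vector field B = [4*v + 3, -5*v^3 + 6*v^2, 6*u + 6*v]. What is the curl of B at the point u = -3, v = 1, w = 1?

(6, -6, -4)

(∇×B)₁ = ∂B₃/∂v − ∂B₂/∂w = 6
(∇×B)₂ = ∂B₁/∂w − ∂B₃/∂u = -6
(∇×B)₃ = ∂B₂/∂u − ∂B₁/∂v = -4
∇×B = (6, -6, -4)
At (-3, 1, 1): (6, -6, -4).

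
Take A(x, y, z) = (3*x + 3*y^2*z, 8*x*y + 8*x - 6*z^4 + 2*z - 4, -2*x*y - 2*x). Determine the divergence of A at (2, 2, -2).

19

∂A₁/∂x = 3
∂A₂/∂y = 8*x
∂A₃/∂z = 0
∇·A = 8*x + 3
At (2, 2, -2): 19.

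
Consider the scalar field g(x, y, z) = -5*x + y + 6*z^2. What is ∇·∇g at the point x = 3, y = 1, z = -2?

12

∂²g/∂x² = 0
∂²g/∂y² = 0
∂²g/∂z² = 12
∇²g = 12
At (3, 1, -2): 12.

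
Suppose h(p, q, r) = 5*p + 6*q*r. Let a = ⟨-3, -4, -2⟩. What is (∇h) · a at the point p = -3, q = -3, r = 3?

∂h/∂p = 5
∂h/∂q = 6*r
∂h/∂r = 6*q
∇h at (-3, -3, 3) = (5, 18, -18)
∇h · a = (5)(-3) + (18)(-4) + (-18)(-2) = -51

-51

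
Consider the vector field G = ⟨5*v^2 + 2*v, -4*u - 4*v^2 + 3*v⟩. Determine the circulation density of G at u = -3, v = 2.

-26

∂G₂/∂u = -4
∂G₁/∂v = 10*v + 2
Scalar curl = -10*v - 6
At (-3, 2): -26.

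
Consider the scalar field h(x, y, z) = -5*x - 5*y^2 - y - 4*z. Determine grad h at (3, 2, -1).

(-5, -21, -4)

∂h/∂x = -5
∂h/∂y = -10*y - 1
∂h/∂z = -4
∇h = (-5, -10*y - 1, -4)
At (3, 2, -1): (-5, -21, -4).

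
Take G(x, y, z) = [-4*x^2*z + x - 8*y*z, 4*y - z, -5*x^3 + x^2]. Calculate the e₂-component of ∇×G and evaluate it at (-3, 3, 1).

81

(∇×G)_2 = ∂G₁/∂z − ∂G₃/∂x
= -4*x^2 - 8*y − (-15*x^2 + 2*x)
= 11*x^2 - 2*x - 8*y
At (-3, 3, 1): 81.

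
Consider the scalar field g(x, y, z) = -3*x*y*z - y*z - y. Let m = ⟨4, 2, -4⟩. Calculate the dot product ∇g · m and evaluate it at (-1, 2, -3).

∂g/∂x = -3*y*z
∂g/∂y = -3*x*z - z - 1
∂g/∂z = -3*x*y - y
∇g at (-1, 2, -3) = (18, -7, 4)
∇g · m = (18)(4) + (-7)(2) + (4)(-4) = 42

42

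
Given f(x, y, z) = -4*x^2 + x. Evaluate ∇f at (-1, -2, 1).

(9, 0, 0)

∂f/∂x = -8*x + 1
∂f/∂y = 0
∂f/∂z = 0
∇f = (-8*x + 1, 0, 0)
At (-1, -2, 1): (9, 0, 0).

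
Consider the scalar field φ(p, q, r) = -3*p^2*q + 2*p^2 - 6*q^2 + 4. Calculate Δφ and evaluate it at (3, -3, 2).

10

∂²φ/∂p² = 2*(-3*q + 2)
∂²φ/∂q² = -12
∂²φ/∂r² = 0
∇²φ = -6*q - 8
At (3, -3, 2): 10.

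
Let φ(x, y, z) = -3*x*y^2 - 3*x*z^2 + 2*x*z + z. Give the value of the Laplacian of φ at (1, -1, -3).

-12

∂²φ/∂x² = 0
∂²φ/∂y² = -6*x
∂²φ/∂z² = -6*x
∇²φ = -12*x
At (1, -1, -3): -12.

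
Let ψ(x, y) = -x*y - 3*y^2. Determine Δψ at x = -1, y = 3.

-6

∂²ψ/∂x² = 0
∂²ψ/∂y² = -6
∇²ψ = -6
At (-1, 3): -6.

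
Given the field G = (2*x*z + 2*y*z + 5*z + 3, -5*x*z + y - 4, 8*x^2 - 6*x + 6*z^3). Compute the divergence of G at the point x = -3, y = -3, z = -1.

17

∂G₁/∂x = 2*z
∂G₂/∂y = 1
∂G₃/∂z = 18*z^2
∇·G = 18*z^2 + 2*z + 1
At (-3, -3, -1): 17.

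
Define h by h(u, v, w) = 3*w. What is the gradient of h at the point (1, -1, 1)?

∂h/∂u = 0
∂h/∂v = 0
∂h/∂w = 3
∇h = (0, 0, 3)
At (1, -1, 1): (0, 0, 3).

(0, 0, 3)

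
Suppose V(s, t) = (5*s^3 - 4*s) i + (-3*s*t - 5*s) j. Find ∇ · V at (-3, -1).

140

∂V₁/∂s = 15*s^2 - 4
∂V₂/∂t = -3*s
∇·V = 15*s^2 - 3*s - 4
At (-3, -1): 140.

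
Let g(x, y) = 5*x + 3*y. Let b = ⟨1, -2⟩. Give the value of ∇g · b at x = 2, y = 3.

∂g/∂x = 5
∂g/∂y = 3
∇g at (2, 3) = (5, 3)
∇g · b = (5)(1) + (3)(-2) = -1

-1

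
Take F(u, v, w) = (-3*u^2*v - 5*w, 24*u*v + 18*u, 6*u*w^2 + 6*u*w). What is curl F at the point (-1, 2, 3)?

(0, -77, 69)

(∇×F)₁ = ∂F₃/∂v − ∂F₂/∂w = 0
(∇×F)₂ = ∂F₁/∂w − ∂F₃/∂u = -6*w^2 - 6*w - 5
(∇×F)₃ = ∂F₂/∂u − ∂F₁/∂v = 3*u^2 + 24*v + 18
∇×F = (0, -6*w^2 - 6*w - 5, 3*u^2 + 24*v + 18)
At (-1, 2, 3): (0, -77, 69).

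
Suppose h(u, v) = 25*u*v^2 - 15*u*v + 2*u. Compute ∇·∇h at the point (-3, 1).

∂²h/∂u² = 0
∂²h/∂v² = 50*u
∇²h = 50*u
At (-3, 1): -150.

-150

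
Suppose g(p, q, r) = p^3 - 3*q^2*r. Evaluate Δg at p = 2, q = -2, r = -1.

∂²g/∂p² = 6*p
∂²g/∂q² = -6*r
∂²g/∂r² = 0
∇²g = 6*p - 6*r
At (2, -2, -1): 18.

18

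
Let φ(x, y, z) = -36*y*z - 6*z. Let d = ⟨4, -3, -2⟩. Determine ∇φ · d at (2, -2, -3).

∂φ/∂x = 0
∂φ/∂y = -36*z
∂φ/∂z = -36*y - 6
∇φ at (2, -2, -3) = (0, 108, 66)
∇φ · d = (0)(4) + (108)(-3) + (66)(-2) = -456

-456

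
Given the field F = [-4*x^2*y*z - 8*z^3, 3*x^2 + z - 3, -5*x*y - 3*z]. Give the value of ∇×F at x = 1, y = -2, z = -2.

(-6, -98, -2)

(∇×F)₁ = ∂F₃/∂y − ∂F₂/∂z = -5*x - 1
(∇×F)₂ = ∂F₁/∂z − ∂F₃/∂x = -4*x^2*y + 5*y - 24*z^2
(∇×F)₃ = ∂F₂/∂x − ∂F₁/∂y = 4*x^2*z + 6*x
∇×F = (-5*x - 1, -4*x^2*y + 5*y - 24*z^2, 4*x^2*z + 6*x)
At (1, -2, -2): (-6, -98, -2).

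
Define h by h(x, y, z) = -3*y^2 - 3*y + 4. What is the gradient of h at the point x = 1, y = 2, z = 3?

(0, -15, 0)

∂h/∂x = 0
∂h/∂y = -6*y - 3
∂h/∂z = 0
∇h = (0, -6*y - 3, 0)
At (1, 2, 3): (0, -15, 0).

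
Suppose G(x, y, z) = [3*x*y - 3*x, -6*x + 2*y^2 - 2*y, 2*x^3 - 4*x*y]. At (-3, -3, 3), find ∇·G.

-26

∂G₁/∂x = 3*y - 3
∂G₂/∂y = 4*y - 2
∂G₃/∂z = 0
∇·G = 7*y - 5
At (-3, -3, 3): -26.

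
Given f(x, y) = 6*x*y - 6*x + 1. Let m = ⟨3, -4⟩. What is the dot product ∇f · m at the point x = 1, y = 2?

-6

∂f/∂x = 6*y - 6
∂f/∂y = 6*x
∇f at (1, 2) = (6, 6)
∇f · m = (6)(3) + (6)(-4) = -6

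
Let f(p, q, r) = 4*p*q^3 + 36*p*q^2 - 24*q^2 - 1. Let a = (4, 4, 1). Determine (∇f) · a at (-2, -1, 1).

800

∂f/∂p = 4*q^3 + 36*q^2
∂f/∂q = 12*p*q^2 + 72*p*q - 48*q
∂f/∂r = 0
∇f at (-2, -1, 1) = (32, 168, 0)
∇f · a = (32)(4) + (168)(4) + (0)(1) = 800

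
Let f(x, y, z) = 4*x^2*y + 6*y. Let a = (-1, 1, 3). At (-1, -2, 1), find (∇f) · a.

∂f/∂x = 8*x*y
∂f/∂y = 4*x^2 + 6
∂f/∂z = 0
∇f at (-1, -2, 1) = (16, 10, 0)
∇f · a = (16)(-1) + (10)(1) + (0)(3) = -6

-6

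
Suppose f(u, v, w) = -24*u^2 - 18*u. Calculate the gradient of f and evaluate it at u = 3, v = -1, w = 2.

∂f/∂u = -48*u - 18
∂f/∂v = 0
∂f/∂w = 0
∇f = (-48*u - 18, 0, 0)
At (3, -1, 2): (-162, 0, 0).

(-162, 0, 0)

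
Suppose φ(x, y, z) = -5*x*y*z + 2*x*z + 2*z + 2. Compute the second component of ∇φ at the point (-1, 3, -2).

-10

(∇φ)_2 = ∂φ/∂y = -5*x*z
At (-1, 3, -2): -10.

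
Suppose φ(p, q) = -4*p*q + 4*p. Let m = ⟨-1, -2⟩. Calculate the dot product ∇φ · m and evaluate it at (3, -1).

∂φ/∂p = -4*q + 4
∂φ/∂q = -4*p
∇φ at (3, -1) = (8, -12)
∇φ · m = (8)(-1) + (-12)(-2) = 16

16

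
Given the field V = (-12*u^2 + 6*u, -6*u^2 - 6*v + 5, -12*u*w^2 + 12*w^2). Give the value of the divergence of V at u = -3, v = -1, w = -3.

-216

∂V₁/∂u = -24*u + 6
∂V₂/∂v = -6
∂V₃/∂w = -24*u*w + 24*w
∇·V = -24*u*w - 24*u + 24*w
At (-3, -1, -3): -216.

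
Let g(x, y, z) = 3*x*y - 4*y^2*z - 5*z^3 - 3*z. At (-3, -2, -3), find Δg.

∂²g/∂x² = 0
∂²g/∂y² = -8*z
∂²g/∂z² = -30*z
∇²g = -38*z
At (-3, -2, -3): 114.

114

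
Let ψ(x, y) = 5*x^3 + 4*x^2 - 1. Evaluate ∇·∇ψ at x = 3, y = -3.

∂²ψ/∂x² = 2*(15*x + 4)
∂²ψ/∂y² = 0
∇²ψ = 30*x + 8
At (3, -3): 98.

98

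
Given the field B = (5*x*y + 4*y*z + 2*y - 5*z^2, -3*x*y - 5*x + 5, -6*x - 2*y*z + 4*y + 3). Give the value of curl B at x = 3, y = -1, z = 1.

(2, -8, -23)

(∇×B)₁ = ∂B₃/∂y − ∂B₂/∂z = -2*z + 4
(∇×B)₂ = ∂B₁/∂z − ∂B₃/∂x = 4*y - 10*z + 6
(∇×B)₃ = ∂B₂/∂x − ∂B₁/∂y = -5*x - 3*y - 4*z - 7
∇×B = (-2*z + 4, 4*y - 10*z + 6, -5*x - 3*y - 4*z - 7)
At (3, -1, 1): (2, -8, -23).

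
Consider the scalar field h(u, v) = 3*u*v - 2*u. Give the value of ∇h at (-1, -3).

(-11, -3)

∂h/∂u = 3*v - 2
∂h/∂v = 3*u
∇h = (3*v - 2, 3*u)
At (-1, -3): (-11, -3).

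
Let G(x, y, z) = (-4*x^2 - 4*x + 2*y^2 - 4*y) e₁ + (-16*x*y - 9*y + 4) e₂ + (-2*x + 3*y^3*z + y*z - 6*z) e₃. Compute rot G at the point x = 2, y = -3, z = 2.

(∇×G)₁ = ∂G₃/∂y − ∂G₂/∂z = 9*y^2*z + z
(∇×G)₂ = ∂G₁/∂z − ∂G₃/∂x = 2
(∇×G)₃ = ∂G₂/∂x − ∂G₁/∂y = -20*y + 4
∇×G = (9*y^2*z + z, 2, -20*y + 4)
At (2, -3, 2): (164, 2, 64).

(164, 2, 64)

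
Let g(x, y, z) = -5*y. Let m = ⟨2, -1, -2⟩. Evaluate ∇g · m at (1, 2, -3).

∂g/∂x = 0
∂g/∂y = -5
∂g/∂z = 0
∇g at (1, 2, -3) = (0, -5, 0)
∇g · m = (0)(2) + (-5)(-1) + (0)(-2) = 5

5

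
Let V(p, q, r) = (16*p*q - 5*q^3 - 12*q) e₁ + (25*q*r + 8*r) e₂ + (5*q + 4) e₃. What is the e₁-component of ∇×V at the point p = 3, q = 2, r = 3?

(∇×V)_1 = ∂V₃/∂q − ∂V₂/∂r
= 5 − (25*q + 8)
= -25*q - 3
At (3, 2, 3): -53.

-53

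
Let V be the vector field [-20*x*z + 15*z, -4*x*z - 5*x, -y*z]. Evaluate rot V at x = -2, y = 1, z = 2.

(∇×V)₁ = ∂V₃/∂y − ∂V₂/∂z = 4*x - z
(∇×V)₂ = ∂V₁/∂z − ∂V₃/∂x = -20*x + 15
(∇×V)₃ = ∂V₂/∂x − ∂V₁/∂y = -4*z - 5
∇×V = (4*x - z, -20*x + 15, -4*z - 5)
At (-2, 1, 2): (-10, 55, -13).

(-10, 55, -13)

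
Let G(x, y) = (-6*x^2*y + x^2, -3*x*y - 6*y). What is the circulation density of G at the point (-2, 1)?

21

∂G₂/∂x = -3*y
∂G₁/∂y = -6*x^2
Scalar curl = 6*x^2 - 3*y
At (-2, 1): 21.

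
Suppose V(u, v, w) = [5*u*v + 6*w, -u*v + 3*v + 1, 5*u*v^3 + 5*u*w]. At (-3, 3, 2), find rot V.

(∇×V)₁ = ∂V₃/∂v − ∂V₂/∂w = 15*u*v^2
(∇×V)₂ = ∂V₁/∂w − ∂V₃/∂u = -5*v^3 - 5*w + 6
(∇×V)₃ = ∂V₂/∂u − ∂V₁/∂v = -5*u - v
∇×V = (15*u*v^2, -5*v^3 - 5*w + 6, -5*u - v)
At (-3, 3, 2): (-405, -139, 12).

(-405, -139, 12)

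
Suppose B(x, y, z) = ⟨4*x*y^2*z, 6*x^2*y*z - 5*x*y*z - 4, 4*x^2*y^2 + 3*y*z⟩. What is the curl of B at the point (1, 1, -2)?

(1, -4, 2)

(∇×B)₁ = ∂B₃/∂y − ∂B₂/∂z = 2*x^2*y + 5*x*y + 3*z
(∇×B)₂ = ∂B₁/∂z − ∂B₃/∂x = -4*x*y^2
(∇×B)₃ = ∂B₂/∂x − ∂B₁/∂y = 4*x*y*z - 5*y*z
∇×B = (2*x^2*y + 5*x*y + 3*z, -4*x*y^2, 4*x*y*z - 5*y*z)
At (1, 1, -2): (1, -4, 2).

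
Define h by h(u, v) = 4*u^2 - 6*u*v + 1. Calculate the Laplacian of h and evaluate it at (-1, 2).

8

∂²h/∂u² = 8
∂²h/∂v² = 0
∇²h = 8
At (-1, 2): 8.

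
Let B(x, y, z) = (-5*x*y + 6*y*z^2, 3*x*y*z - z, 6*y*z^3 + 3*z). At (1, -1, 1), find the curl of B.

(10, -12, -4)

(∇×B)₁ = ∂B₃/∂y − ∂B₂/∂z = -3*x*y + 6*z^3 + 1
(∇×B)₂ = ∂B₁/∂z − ∂B₃/∂x = 12*y*z
(∇×B)₃ = ∂B₂/∂x − ∂B₁/∂y = 5*x + 3*y*z - 6*z^2
∇×B = (-3*x*y + 6*z^3 + 1, 12*y*z, 5*x + 3*y*z - 6*z^2)
At (1, -1, 1): (10, -12, -4).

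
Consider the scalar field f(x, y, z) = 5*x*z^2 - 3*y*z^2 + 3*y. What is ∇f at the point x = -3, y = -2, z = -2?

(20, -9, 36)

∂f/∂x = 5*z^2
∂f/∂y = -3*z^2 + 3
∂f/∂z = 10*x*z - 6*y*z
∇f = (5*z^2, -3*z^2 + 3, 10*x*z - 6*y*z)
At (-3, -2, -2): (20, -9, 36).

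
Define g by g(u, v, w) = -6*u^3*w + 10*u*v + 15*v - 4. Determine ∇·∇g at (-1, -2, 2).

72

∂²g/∂u² = -36*u*w
∂²g/∂v² = 0
∂²g/∂w² = 0
∇²g = -36*u*w
At (-1, -2, 2): 72.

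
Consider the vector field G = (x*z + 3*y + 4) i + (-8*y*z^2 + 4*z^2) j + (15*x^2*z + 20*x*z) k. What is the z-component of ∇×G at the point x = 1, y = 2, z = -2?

(∇×G)_3 = ∂G₂/∂x − ∂G₁/∂y
= 0 − (3)
= -3
At (1, 2, -2): -3.

-3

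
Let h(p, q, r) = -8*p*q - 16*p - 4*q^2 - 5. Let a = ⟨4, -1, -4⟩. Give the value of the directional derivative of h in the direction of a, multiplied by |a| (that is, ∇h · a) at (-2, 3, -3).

∂h/∂p = -8*q - 16
∂h/∂q = -8*p - 8*q
∂h/∂r = 0
∇h at (-2, 3, -3) = (-40, -8, 0)
∇h · a = (-40)(4) + (-8)(-1) + (0)(-4) = -152

-152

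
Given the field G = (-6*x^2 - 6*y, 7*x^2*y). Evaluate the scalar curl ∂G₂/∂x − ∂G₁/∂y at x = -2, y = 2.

-50

∂G₂/∂x = 14*x*y
∂G₁/∂y = -6
Scalar curl = 14*x*y + 6
At (-2, 2): -50.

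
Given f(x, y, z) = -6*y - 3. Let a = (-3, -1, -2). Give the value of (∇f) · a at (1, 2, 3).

∂f/∂x = 0
∂f/∂y = -6
∂f/∂z = 0
∇f at (1, 2, 3) = (0, -6, 0)
∇f · a = (0)(-3) + (-6)(-1) + (0)(-2) = 6

6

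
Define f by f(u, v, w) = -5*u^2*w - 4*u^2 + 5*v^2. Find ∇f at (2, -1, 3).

∂f/∂u = -10*u*w - 8*u
∂f/∂v = 10*v
∂f/∂w = -5*u^2
∇f = (-10*u*w - 8*u, 10*v, -5*u^2)
At (2, -1, 3): (-76, -10, -20).

(-76, -10, -20)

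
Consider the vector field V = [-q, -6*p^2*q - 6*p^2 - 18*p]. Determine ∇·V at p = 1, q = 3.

∂V₁/∂p = 0
∂V₂/∂q = -6*p^2
∇·V = -6*p^2
At (1, 3): -6.

-6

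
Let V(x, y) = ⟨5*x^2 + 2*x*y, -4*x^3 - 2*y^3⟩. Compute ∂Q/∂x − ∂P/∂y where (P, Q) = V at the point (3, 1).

∂V₂/∂x = -12*x^2
∂V₁/∂y = 2*x
Scalar curl = -12*x^2 - 2*x
At (3, 1): -114.

-114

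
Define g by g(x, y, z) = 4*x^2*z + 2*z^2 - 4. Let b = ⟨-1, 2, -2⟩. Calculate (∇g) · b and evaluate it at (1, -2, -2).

∂g/∂x = 8*x*z
∂g/∂y = 0
∂g/∂z = 4*x^2 + 4*z
∇g at (1, -2, -2) = (-16, 0, -4)
∇g · b = (-16)(-1) + (0)(2) + (-4)(-2) = 24

24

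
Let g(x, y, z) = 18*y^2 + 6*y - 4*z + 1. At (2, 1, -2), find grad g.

(0, 42, -4)

∂g/∂x = 0
∂g/∂y = 36*y + 6
∂g/∂z = -4
∇g = (0, 36*y + 6, -4)
At (2, 1, -2): (0, 42, -4).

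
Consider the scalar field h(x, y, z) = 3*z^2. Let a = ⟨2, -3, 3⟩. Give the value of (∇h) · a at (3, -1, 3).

∂h/∂x = 0
∂h/∂y = 0
∂h/∂z = 6*z
∇h at (3, -1, 3) = (0, 0, 18)
∇h · a = (0)(2) + (0)(-3) + (18)(3) = 54

54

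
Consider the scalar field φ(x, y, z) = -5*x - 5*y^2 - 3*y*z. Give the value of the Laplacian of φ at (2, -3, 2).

-10

∂²φ/∂x² = 0
∂²φ/∂y² = -10
∂²φ/∂z² = 0
∇²φ = -10
At (2, -3, 2): -10.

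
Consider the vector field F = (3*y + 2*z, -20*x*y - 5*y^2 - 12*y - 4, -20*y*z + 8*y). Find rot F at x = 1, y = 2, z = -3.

(∇×F)₁ = ∂F₃/∂y − ∂F₂/∂z = -20*z + 8
(∇×F)₂ = ∂F₁/∂z − ∂F₃/∂x = 2
(∇×F)₃ = ∂F₂/∂x − ∂F₁/∂y = -20*y - 3
∇×F = (-20*z + 8, 2, -20*y - 3)
At (1, 2, -3): (68, 2, -43).

(68, 2, -43)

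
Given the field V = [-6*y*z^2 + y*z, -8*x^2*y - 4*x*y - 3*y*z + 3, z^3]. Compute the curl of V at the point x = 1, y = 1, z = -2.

(∇×V)₁ = ∂V₃/∂y − ∂V₂/∂z = 3*y
(∇×V)₂ = ∂V₁/∂z − ∂V₃/∂x = -12*y*z + y
(∇×V)₃ = ∂V₂/∂x − ∂V₁/∂y = -16*x*y - 4*y + 6*z^2 - z
∇×V = (3*y, -12*y*z + y, -16*x*y - 4*y + 6*z^2 - z)
At (1, 1, -2): (3, 25, 6).

(3, 25, 6)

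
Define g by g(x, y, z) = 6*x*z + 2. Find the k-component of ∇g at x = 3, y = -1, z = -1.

18

(∇g)_3 = ∂g/∂z = 6*x
At (3, -1, -1): 18.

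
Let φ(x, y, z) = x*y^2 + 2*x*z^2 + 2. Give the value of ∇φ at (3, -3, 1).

(11, -18, 12)

∂φ/∂x = y^2 + 2*z^2
∂φ/∂y = 2*x*y
∂φ/∂z = 4*x*z
∇φ = (y^2 + 2*z^2, 2*x*y, 4*x*z)
At (3, -3, 1): (11, -18, 12).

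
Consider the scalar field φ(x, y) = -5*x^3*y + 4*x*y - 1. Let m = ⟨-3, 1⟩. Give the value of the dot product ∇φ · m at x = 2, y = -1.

-200

∂φ/∂x = -15*x^2*y + 4*y
∂φ/∂y = -5*x^3 + 4*x
∇φ at (2, -1) = (56, -32)
∇φ · m = (56)(-3) + (-32)(1) = -200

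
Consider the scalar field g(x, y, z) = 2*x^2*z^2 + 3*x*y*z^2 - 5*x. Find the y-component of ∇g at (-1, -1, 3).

(∇g)_2 = ∂g/∂y = 3*x*z^2
At (-1, -1, 3): -27.

-27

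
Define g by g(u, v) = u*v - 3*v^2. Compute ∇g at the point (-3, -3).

∂g/∂u = v
∂g/∂v = u - 6*v
∇g = (v, u - 6*v)
At (-3, -3): (-3, 15).

(-3, 15)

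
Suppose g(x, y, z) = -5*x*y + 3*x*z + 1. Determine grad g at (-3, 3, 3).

(-6, 15, -9)

∂g/∂x = -5*y + 3*z
∂g/∂y = -5*x
∂g/∂z = 3*x
∇g = (-5*y + 3*z, -5*x, 3*x)
At (-3, 3, 3): (-6, 15, -9).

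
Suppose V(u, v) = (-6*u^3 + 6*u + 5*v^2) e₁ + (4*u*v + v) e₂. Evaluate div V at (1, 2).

∂V₁/∂u = -18*u^2 + 6
∂V₂/∂v = 4*u + 1
∇·V = -18*u^2 + 4*u + 7
At (1, 2): -7.

-7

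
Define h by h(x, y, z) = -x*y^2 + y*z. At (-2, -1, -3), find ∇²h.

∂²h/∂x² = 0
∂²h/∂y² = -2*x
∂²h/∂z² = 0
∇²h = -2*x
At (-2, -1, -3): 4.

4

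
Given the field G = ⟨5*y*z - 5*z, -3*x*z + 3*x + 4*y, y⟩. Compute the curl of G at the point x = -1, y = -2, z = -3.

(-2, -15, 27)

(∇×G)₁ = ∂G₃/∂y − ∂G₂/∂z = 3*x + 1
(∇×G)₂ = ∂G₁/∂z − ∂G₃/∂x = 5*y - 5
(∇×G)₃ = ∂G₂/∂x − ∂G₁/∂y = -8*z + 3
∇×G = (3*x + 1, 5*y - 5, -8*z + 3)
At (-1, -2, -3): (-2, -15, 27).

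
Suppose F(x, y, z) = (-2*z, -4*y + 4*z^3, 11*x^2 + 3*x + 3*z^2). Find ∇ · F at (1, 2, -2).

∂F₁/∂x = 0
∂F₂/∂y = -4
∂F₃/∂z = 6*z
∇·F = 6*z - 4
At (1, 2, -2): -16.

-16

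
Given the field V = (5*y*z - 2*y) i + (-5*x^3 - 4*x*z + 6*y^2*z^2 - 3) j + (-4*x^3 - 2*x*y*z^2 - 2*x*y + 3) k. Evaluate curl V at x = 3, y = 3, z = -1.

(∇×V)₁ = ∂V₃/∂y − ∂V₂/∂z = -2*x*z^2 + 2*x - 12*y^2*z
(∇×V)₂ = ∂V₁/∂z − ∂V₃/∂x = 12*x^2 + 2*y*z^2 + 7*y
(∇×V)₃ = ∂V₂/∂x − ∂V₁/∂y = -15*x^2 - 9*z + 2
∇×V = (-2*x*z^2 + 2*x - 12*y^2*z, 12*x^2 + 2*y*z^2 + 7*y, -15*x^2 - 9*z + 2)
At (3, 3, -1): (108, 135, -124).

(108, 135, -124)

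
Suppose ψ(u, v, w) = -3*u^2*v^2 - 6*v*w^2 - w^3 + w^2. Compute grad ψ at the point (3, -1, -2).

∂ψ/∂u = -6*u*v^2
∂ψ/∂v = -6*u^2*v - 6*w^2
∂ψ/∂w = -12*v*w - 3*w^2 + 2*w
∇ψ = (-6*u*v^2, -6*u^2*v - 6*w^2, -12*v*w - 3*w^2 + 2*w)
At (3, -1, -2): (-18, 30, -40).

(-18, 30, -40)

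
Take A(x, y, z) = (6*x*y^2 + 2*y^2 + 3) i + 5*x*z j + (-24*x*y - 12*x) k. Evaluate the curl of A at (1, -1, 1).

(-29, -12, 21)

(∇×A)₁ = ∂A₃/∂y − ∂A₂/∂z = -29*x
(∇×A)₂ = ∂A₁/∂z − ∂A₃/∂x = 24*y + 12
(∇×A)₃ = ∂A₂/∂x − ∂A₁/∂y = -12*x*y - 4*y + 5*z
∇×A = (-29*x, 24*y + 12, -12*x*y - 4*y + 5*z)
At (1, -1, 1): (-29, -12, 21).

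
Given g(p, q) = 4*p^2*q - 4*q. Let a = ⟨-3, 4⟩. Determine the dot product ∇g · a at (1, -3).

72

∂g/∂p = 8*p*q
∂g/∂q = 4*p^2 - 4
∇g at (1, -3) = (-24, 0)
∇g · a = (-24)(-3) + (0)(4) = 72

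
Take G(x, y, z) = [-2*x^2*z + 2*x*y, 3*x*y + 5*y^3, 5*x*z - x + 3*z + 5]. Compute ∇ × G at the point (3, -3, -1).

(0, -12, -15)

(∇×G)₁ = ∂G₃/∂y − ∂G₂/∂z = 0
(∇×G)₂ = ∂G₁/∂z − ∂G₃/∂x = -2*x^2 - 5*z + 1
(∇×G)₃ = ∂G₂/∂x − ∂G₁/∂y = -2*x + 3*y
∇×G = (0, -2*x^2 - 5*z + 1, -2*x + 3*y)
At (3, -3, -1): (0, -12, -15).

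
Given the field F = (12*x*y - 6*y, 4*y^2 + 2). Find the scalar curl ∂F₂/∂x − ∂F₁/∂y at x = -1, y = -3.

∂F₂/∂x = 0
∂F₁/∂y = 12*x - 6
Scalar curl = -12*x + 6
At (-1, -3): 18.

18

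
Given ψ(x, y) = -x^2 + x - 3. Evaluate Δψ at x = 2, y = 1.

∂²ψ/∂x² = -2
∂²ψ/∂y² = 0
∇²ψ = -2
At (2, 1): -2.

-2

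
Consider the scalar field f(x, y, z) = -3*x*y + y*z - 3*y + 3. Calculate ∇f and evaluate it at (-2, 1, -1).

∂f/∂x = -3*y
∂f/∂y = -3*x + z - 3
∂f/∂z = y
∇f = (-3*y, -3*x + z - 3, y)
At (-2, 1, -1): (-3, 2, 1).

(-3, 2, 1)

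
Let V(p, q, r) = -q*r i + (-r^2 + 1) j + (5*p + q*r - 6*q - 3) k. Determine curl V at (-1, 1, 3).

(∇×V)₁ = ∂V₃/∂q − ∂V₂/∂r = 3*r - 6
(∇×V)₂ = ∂V₁/∂r − ∂V₃/∂p = -q - 5
(∇×V)₃ = ∂V₂/∂p − ∂V₁/∂q = r
∇×V = (3*r - 6, -q - 5, r)
At (-1, 1, 3): (3, -6, 3).

(3, -6, 3)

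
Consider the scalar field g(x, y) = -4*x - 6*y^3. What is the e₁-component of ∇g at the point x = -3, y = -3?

-4

(∇g)_1 = ∂g/∂x = -4
At (-3, -3): -4.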